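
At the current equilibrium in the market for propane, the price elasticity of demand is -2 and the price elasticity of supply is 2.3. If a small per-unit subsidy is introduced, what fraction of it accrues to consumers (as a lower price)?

For a small subsidy around the equilibrium, the benefit split depends on the relative slopes, which at a point are proportional to the elasticities.
Buyer share = εs/(εs + |εd|) = 2.3/(2.3 + 2) = 23/43; seller share = |εd|/(εs + |εd|) = 20/43.

Consumer share = 23/43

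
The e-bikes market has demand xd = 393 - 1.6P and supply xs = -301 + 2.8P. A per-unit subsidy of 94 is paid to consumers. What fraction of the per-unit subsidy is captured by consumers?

Pre-subsidy: 393 - 1.6P = -301 + 2.8P gives P* = 1735/11, x* = 1547/11.
With the rebate, buyers effectively pay Pb = Ps − 94, where Ps is the price sellers receive.
Demand in terms of Ps becomes xd = 393 − 1.6(Ps − 94) = 543.4 - 1.6Ps. Setting this equal to supply: 543.4 - 1.6Ps = -301 + 2.8Ps, so Ps = 2111/11.
Buyers pay Pb = 2111/11 − 94 = 1077/11; x' = -301 + 2.8·(2111/11) = 12999/55.
Buyers' price falls by P* − Pb = 1735/11 − 1077/11 = 658/11; sellers' price rises by Ps − P* = 2111/11 − 1735/11 = 376/11.
So consumers capture (658/11)/94 = 7/11 of each unit of subsidy.

Consumer share = 7/11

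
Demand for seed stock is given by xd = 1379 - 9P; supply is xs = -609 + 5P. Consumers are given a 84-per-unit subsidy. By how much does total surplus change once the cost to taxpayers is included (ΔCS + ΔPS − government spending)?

Net change in total surplus = -11340

Pre-subsidy: 1379 - 9P = -609 + 5P gives P* = 142, x* = 101.
With the rebate, buyers effectively pay Pb = Ps − 84, where Ps is the price sellers receive.
Demand in terms of Ps becomes xd = 1379 − 9(Ps − 84) = 2135 - 9Ps. Setting this equal to supply: 2135 - 9Ps = -609 + 5Ps, so Ps = 196.
Buyers pay Pb = 196 − 84 = 112; x' = -609 + 5·196 = 371.
ΔCS = ½(101 + 371)(142 − 112) = 7080; ΔPS = ½(101 + 371)(196 − 142) = 12744.
Government spending = 84 × 371 = 31164.
Net change = 7080 + 12744 − 31164 = -11340. The loss equals the DWL triangle ½·84·270.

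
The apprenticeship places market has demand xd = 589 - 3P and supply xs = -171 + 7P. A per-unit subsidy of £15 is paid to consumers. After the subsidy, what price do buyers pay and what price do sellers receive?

Buyers pay £65.5; sellers receive £80.5

Pre-subsidy: 589 - 3P = -171 + 7P gives P* = 76, x* = 361.
With the rebate, buyers effectively pay Pb = Ps − 15, where Ps is the price sellers receive.
Demand in terms of Ps becomes xd = 589 − 3(Ps − 15) = 634 - 3Ps. Setting this equal to supply: 634 - 3Ps = -171 + 7Ps, so Ps = 80.5.
Buyers pay Pb = 80.5 − 15 = 65.5; x' = -171 + 7·80.5 = 392.5.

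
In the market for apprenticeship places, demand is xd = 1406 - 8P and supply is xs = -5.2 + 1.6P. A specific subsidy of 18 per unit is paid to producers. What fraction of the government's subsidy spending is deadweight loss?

Pre-subsidy: 1406 - 8P = -5.2 + 1.6P gives P* = 147, x* = 230.
With the subsidy, sellers receive Ps = Pb + 18 for each unit, where Pb is the price buyers pay.
Supply in terms of Pb becomes xs = -5.2 + 1.6(Pb + 18) = 23.6 + 1.6Pb. Setting this equal to demand: 1406 - 8Pb = 23.6 + 1.6Pb, so Pb = 144.
Sellers receive Ps = 144 + 18 = 162; x' = 1406 − 8·144 = 254.
ΔCS = ½(230 + 254)(147 − 144) = 726; ΔPS = ½(230 + 254)(162 − 147) = 3630.
Government spending = 18 × 254 = 4572.
DWL = ½ × 18 × (254 − 230) = 216; fraction = 216 / 4572 = 6/127.

DWL / government spending = 6/127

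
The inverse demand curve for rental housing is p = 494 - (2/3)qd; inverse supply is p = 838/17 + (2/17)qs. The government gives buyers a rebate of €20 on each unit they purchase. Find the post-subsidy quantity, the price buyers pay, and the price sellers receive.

q' = 592.5; buyers pay €99; sellers receive €119

Pre-subsidy: 494 - (2/3)q = 838/17 + (2/17)q gives q* = 567 and p* = 116.
With the rebate, buyers effectively pay pb = ps − 20, where ps is the price sellers receive.
On the curves, pb = 494 - (2/3)q and ps = 838/17 + (2/17)q; the wedge ps − pb = 20 gives 838/17 + (2/17)q − (494 - (2/3)q) = 20, so q' = 592.5.
Then pb = 494 − (2/3)·592.5 = 99 and ps = 838/17 + (2/17)·592.5 = 119.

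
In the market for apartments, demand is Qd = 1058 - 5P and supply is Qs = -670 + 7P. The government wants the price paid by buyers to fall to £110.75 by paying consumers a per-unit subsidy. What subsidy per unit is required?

Required subsidy s = £57 per unit

At a buyer price of 110.75, quantity demanded is 1058 − 5·110.75 = 504.25.
Sellers supply 504.25 only when they receive Ps with -670 + 7·Ps = 504.25, i.e. Ps = 167.75.
s = Ps − Pb = 167.75 − 110.75 = 57.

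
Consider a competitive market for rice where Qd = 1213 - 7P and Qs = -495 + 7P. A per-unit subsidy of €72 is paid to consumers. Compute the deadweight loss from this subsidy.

Deadweight loss = €9072

Pre-subsidy: 1213 - 7P = -495 + 7P gives P* = 122, Q* = 359.
With the rebate, buyers effectively pay Pb = Ps − 72, where Ps is the price sellers receive.
Demand in terms of Ps becomes Qd = 1213 − 7(Ps − 72) = 1717 - 7Ps. Setting this equal to supply: 1717 - 7Ps = -495 + 7Ps, so Ps = 158.
Buyers pay Pb = 158 − 72 = 86; Q' = -495 + 7·158 = 611.
The subsidy expands output by 611 − 359 = 252 past the efficient level; on those units the gap between marginal cost and willingness to pay runs from 0 up to 72.
DWL = ½ × 72 × 252 = 9072.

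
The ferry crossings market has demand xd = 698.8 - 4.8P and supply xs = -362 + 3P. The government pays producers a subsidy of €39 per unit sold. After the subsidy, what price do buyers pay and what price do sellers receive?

Buyers pay €121; sellers receive €160

Pre-subsidy: 698.8 - 4.8P = -362 + 3P gives P* = 136, x* = 46.
With the subsidy, sellers receive Ps = Pb + 39 for each unit, where Pb is the price buyers pay.
Supply in terms of Pb becomes xs = -362 + 3(Pb + 39) = -245 + 3Pb. Setting this equal to demand: 698.8 - 4.8Pb = -245 + 3Pb, so Pb = 121.
Sellers receive Ps = 121 + 39 = 160; x' = 698.8 − 4.8·121 = 118.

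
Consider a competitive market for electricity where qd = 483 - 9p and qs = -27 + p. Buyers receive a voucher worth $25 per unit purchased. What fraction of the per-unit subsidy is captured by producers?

Pre-subsidy: 483 - 9p = -27 + p gives p* = 51, q* = 24.
With the rebate, buyers effectively pay pb = ps − 25, where ps is the price sellers receive.
Demand in terms of ps becomes qd = 483 − 9(ps − 25) = 708 - 9ps. Setting this equal to supply: 708 - 9ps = -27 + ps, so ps = 73.5.
Buyers pay pb = 73.5 − 25 = 48.5; q' = -27 + 1·73.5 = 46.5.
Buyers' price falls by p* − pb = 51 − 48.5 = 2.5; sellers' price rises by ps − p* = 73.5 − 51 = 22.5.
So producers capture 22.5/25 = 0.9 of each unit of subsidy.

Producer share = 0.9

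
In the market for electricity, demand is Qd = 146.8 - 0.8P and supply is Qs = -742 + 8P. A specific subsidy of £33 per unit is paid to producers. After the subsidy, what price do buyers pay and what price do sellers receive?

Pre-subsidy: 146.8 - 0.8P = -742 + 8P gives P* = 101, Q* = 66.
With the subsidy, sellers receive Ps = Pb + 33 for each unit, where Pb is the price buyers pay.
Supply in terms of Pb becomes Qs = -742 + 8(Pb + 33) = -478 + 8Pb. Setting this equal to demand: 146.8 - 0.8Pb = -478 + 8Pb, so Pb = 71.
Sellers receive Ps = 71 + 33 = 104; Q' = 146.8 − 0.8·71 = 90.

Buyers pay £71; sellers receive £104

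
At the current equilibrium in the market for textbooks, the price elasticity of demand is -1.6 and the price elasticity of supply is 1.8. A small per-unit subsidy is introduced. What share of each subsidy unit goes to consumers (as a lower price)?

Consumer share = 9/17

For a small subsidy around the equilibrium, the benefit split depends on the relative slopes, which at a point are proportional to the elasticities.
Buyer share = εs/(εs + |εd|) = 1.8/(1.8 + 1.6) = 9/17; seller share = |εd|/(εs + |εd|) = 8/17.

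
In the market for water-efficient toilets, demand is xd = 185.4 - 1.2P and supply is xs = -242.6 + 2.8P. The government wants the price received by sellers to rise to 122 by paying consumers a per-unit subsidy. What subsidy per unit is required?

At a seller price of 122, quantity supplied is -242.6 + 2.8·122 = 99.
Buyers absorb 99 only when they pay Pb with 185.4 − 1.2·Pb = 99, i.e. Pb = 72.
s = Ps − Pb = 122 − 72 = 50.

Required subsidy s = 50 per unit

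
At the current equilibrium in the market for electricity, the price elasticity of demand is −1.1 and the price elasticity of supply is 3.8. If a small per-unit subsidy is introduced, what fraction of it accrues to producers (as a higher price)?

Producer share = 11/49

For a small subsidy around the equilibrium, the benefit split depends on the relative slopes, which at a point are proportional to the elasticities.
Buyer share = εs/(εs + |εd|) = 3.8/(3.8 + 1.1) = 38/49; seller share = |εd|/(εs + |εd|) = 11/49.
So producers capture 11/49 of the subsidy.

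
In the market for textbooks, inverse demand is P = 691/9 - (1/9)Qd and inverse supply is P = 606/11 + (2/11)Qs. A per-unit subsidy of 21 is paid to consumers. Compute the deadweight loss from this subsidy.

Pre-subsidy: 691/9 - (1/9)Q = 606/11 + (2/11)Q gives Q* = 2147/29 and P* = 1988/29.
With the rebate, buyers effectively pay Pb = Ps − 21, where Ps is the price sellers receive.
On the curves, Pb = 691/9 - (1/9)Q and Ps = 606/11 + (2/11)Q; the wedge Ps − Pb = 21 gives 606/11 + (2/11)Q − (691/9 - (1/9)Q) = 21, so Q' = 4226/29.
Then Pb = 691/9 − (1/9)·(4226/29) = 1757/29 and Ps = 606/11 + (2/11)·(4226/29) = 2366/29.
The subsidy expands output by 4226/29 − 2147/29 = 2079/29 past the efficient level; on those units the gap between marginal cost and willingness to pay runs from 0 up to 21.
DWL = ½ × 21 × 2079/29 = 43659/58.

Deadweight loss = 43659/58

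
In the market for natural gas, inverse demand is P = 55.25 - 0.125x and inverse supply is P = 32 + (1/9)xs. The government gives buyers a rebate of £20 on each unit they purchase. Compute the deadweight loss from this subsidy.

Deadweight loss = 14400/17

Pre-subsidy: 55.25 - 0.125x = 32 + (1/9)x gives x* = 1674/17 and P* = 730/17.
With the rebate, buyers effectively pay Pb = Ps − 20, where Ps is the price sellers receive.
On the curves, Pb = 55.25 - 0.125x and Ps = 32 + (1/9)x; the wedge Ps − Pb = 20 gives 32 + (1/9)x − (55.25 - 0.125x) = 20, so x' = 3114/17.
Then Pb = 55.25 − 0.125·(3114/17) = 550/17 and Ps = 32 + (1/9)·(3114/17) = 890/17.
The subsidy expands output by 3114/17 − 1674/17 = 1440/17 past the efficient level; on those units the gap between marginal cost and willingness to pay runs from 0 up to 20.
DWL = ½ × 20 × 1440/17 = 14400/17.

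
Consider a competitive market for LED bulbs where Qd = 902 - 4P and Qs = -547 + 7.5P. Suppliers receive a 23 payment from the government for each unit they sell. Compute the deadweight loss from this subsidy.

Pre-subsidy: 902 - 4P = -547 + 7.5P gives P* = 126, Q* = 398.
With the subsidy, sellers receive Ps = Pb + 23 for each unit, where Pb is the price buyers pay.
Supply in terms of Pb becomes Qs = -547 + 7.5(Pb + 23) = -374.5 + 7.5Pb. Setting this equal to demand: 902 - 4Pb = -374.5 + 7.5Pb, so Pb = 111.
Sellers receive Ps = 111 + 23 = 134; Q' = 902 − 4·111 = 458.
The subsidy expands output by 458 − 398 = 60 past the efficient level; on those units the gap between marginal cost and willingness to pay runs from 0 up to 23.
DWL = ½ × 23 × 60 = 690.

Deadweight loss = 690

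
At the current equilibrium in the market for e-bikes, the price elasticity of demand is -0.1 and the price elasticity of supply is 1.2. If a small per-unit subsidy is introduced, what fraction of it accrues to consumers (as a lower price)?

Consumer share = 12/13

For a small subsidy around the equilibrium, the benefit split depends on the relative slopes, which at a point are proportional to the elasticities.
Buyer share = εs/(εs + |εd|) = 1.2/(1.2 + 0.1) = 12/13; seller share = |εd|/(εs + |εd|) = 1/13.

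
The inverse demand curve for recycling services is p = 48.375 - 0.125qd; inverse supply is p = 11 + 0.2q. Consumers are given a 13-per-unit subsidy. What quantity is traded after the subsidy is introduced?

q' = 155

Pre-subsidy: 48.375 - 0.125q = 11 + 0.2q gives q* = 115 and p* = 34.
With the rebate, buyers effectively pay pb = ps − 13, where ps is the price sellers receive.
On the curves, pb = 48.375 - 0.125q and ps = 11 + 0.2q; the wedge ps − pb = 13 gives 11 + 0.2q − (48.375 - 0.125q) = 13, so q' = 155.
Then pb = 48.375 − 0.125·155 = 29 and ps = 11 + 0.2·155 = 42.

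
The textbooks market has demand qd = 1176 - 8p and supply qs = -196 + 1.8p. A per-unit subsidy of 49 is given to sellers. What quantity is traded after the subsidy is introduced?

Pre-subsidy: 1176 - 8p = -196 + 1.8p gives p* = 140, q* = 56.
With the subsidy, sellers receive ps = pb + 49 for each unit, where pb is the price buyers pay.
Supply in terms of pb becomes qs = -196 + 1.8(pb + 49) = -107.8 + 1.8pb. Setting this equal to demand: 1176 - 8pb = -107.8 + 1.8pb, so pb = 131.
Sellers receive ps = 131 + 49 = 180; q' = 1176 − 8·131 = 128.

q' = 128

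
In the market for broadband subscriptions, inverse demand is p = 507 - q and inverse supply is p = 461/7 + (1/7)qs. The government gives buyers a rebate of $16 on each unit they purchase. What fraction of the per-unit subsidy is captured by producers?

Producer share = 0.125

Pre-subsidy: 507 - q = 461/7 + (1/7)q gives q* = 386 and p* = 121.
With the rebate, buyers effectively pay pb = ps − 16, where ps is the price sellers receive.
On the curves, pb = 507 - q and ps = 461/7 + (1/7)q; the wedge ps − pb = 16 gives 461/7 + (1/7)q − (507 - q) = 16, so q' = 400.
Then pb = 507 − 1·400 = 107 and ps = 461/7 + (1/7)·400 = 123.
Buyers' price falls by p* − pb = 121 − 107 = 14; sellers' price rises by ps − p* = 123 − 121 = 2.
So producers capture 2/16 = 0.125 of each unit of subsidy.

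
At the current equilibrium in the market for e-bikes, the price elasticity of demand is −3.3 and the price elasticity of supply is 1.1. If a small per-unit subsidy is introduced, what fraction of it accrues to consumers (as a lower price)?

Consumer share = 0.25

For a small subsidy around the equilibrium, the benefit split depends on the relative slopes, which at a point are proportional to the elasticities.
Buyer share = εs/(εs + |εd|) = 1.1/(1.1 + 3.3) = 0.25; seller share = |εd|/(εs + |εd|) = 0.75.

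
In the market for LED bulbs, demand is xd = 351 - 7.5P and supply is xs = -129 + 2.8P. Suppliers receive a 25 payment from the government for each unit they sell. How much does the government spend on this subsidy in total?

Pre-subsidy: 351 - 7.5P = -129 + 2.8P gives P* = 4800/103, x* = 153/103.
With the subsidy, sellers receive Ps = Pb + 25 for each unit, where Pb is the price buyers pay.
Supply in terms of Pb becomes xs = -129 + 2.8(Pb + 25) = -59 + 2.8Pb. Setting this equal to demand: 351 - 7.5Pb = -59 + 2.8Pb, so Pb = 4100/103.
Sellers receive Ps = 4100/103 + 25 = 6675/103; x' = 351 − 7.5·(4100/103) = 5403/103.
Government outlay = subsidy × quantity = 25 × 5403/103 = 135075/103.

Government cost = 135075/103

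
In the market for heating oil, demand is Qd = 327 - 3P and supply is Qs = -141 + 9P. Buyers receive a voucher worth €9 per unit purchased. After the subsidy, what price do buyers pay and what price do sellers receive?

Pre-subsidy: 327 - 3P = -141 + 9P gives P* = 39, Q* = 210.
With the rebate, buyers effectively pay Pb = Ps − 9, where Ps is the price sellers receive.
Demand in terms of Ps becomes Qd = 327 − 3(Ps − 9) = 354 - 3Ps. Setting this equal to supply: 354 - 3Ps = -141 + 9Ps, so Ps = 41.25.
Buyers pay Pb = 41.25 − 9 = 32.25; Q' = -141 + 9·41.25 = 230.25.

Buyers pay €32.25; sellers receive €41.25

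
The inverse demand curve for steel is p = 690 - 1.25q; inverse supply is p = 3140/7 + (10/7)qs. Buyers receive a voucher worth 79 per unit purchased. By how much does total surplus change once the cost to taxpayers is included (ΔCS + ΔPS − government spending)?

Pre-subsidy: 690 - 1.25q = 3140/7 + (10/7)q gives q* = 1352/15 and p* = 1732/3.
With the rebate, buyers effectively pay pb = ps − 79, where ps is the price sellers receive.
On the curves, pb = 690 - 1.25q and ps = 3140/7 + (10/7)q; the wedge ps − pb = 79 gives 3140/7 + (10/7)q − (690 - 1.25q) = 79, so q' = 8972/75.
Then pb = 690 − 1.25·(8972/75) = 8107/15 and ps = 3140/7 + (10/7)·(8972/75) = 9292/15.
ΔCS = ½(1352/15 + 8972/75)(1732/3 − 8107/15) = 3866.576; ΔPS = ½(1352/15 + 8972/75)(9292/15 − 1732/3) = 4418.944.
Government spending = 79 × 8972/75 = 708788/75.
Net change = 3866.576 + 4418.944 − 708788/75 = -87374/75. The loss equals the DWL triangle ½·79·2212/75.

Net change in total surplus = -87374/75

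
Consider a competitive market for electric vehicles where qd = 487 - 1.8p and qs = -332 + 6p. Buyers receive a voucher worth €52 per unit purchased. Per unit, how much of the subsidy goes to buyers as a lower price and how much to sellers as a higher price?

Buyers gain €40 per unit; sellers gain €12 per unit

Pre-subsidy: 487 - 1.8p = -332 + 6p gives p* = 105, q* = 298.
With the rebate, buyers effectively pay pb = ps − 52, where ps is the price sellers receive.
Demand in terms of ps becomes qd = 487 − 1.8(ps − 52) = 580.6 - 1.8ps. Setting this equal to supply: 580.6 - 1.8ps = -332 + 6ps, so ps = 117.
Buyers pay pb = 117 − 52 = 65; q' = -332 + 6·117 = 370.
Buyers' price falls by p* − pb = 105 − 65 = 40; sellers' price rises by ps − p* = 117 − 105 = 12.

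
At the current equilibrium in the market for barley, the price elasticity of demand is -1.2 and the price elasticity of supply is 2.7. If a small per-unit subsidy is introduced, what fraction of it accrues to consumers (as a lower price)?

Consumer share = 9/13

For a small subsidy around the equilibrium, the benefit split depends on the relative slopes, which at a point are proportional to the elasticities.
Buyer share = εs/(εs + |εd|) = 2.7/(2.7 + 1.2) = 9/13; seller share = |εd|/(εs + |εd|) = 4/13.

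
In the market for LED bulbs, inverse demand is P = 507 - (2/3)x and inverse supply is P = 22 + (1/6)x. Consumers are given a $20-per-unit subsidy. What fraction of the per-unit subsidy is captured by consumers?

Consumer share = 0.8

Pre-subsidy: 507 - (2/3)x = 22 + (1/6)x gives x* = 582 and P* = 119.
With the rebate, buyers effectively pay Pb = Ps − 20, where Ps is the price sellers receive.
On the curves, Pb = 507 - (2/3)x and Ps = 22 + (1/6)x; the wedge Ps − Pb = 20 gives 22 + (1/6)x − (507 - (2/3)x) = 20, so x' = 606.
Then Pb = 507 − (2/3)·606 = 103 and Ps = 22 + (1/6)·606 = 123.
Buyers' price falls by P* − Pb = 119 − 103 = 16; sellers' price rises by Ps − P* = 123 − 119 = 4.
So consumers capture 16/20 = 0.8 of each unit of subsidy.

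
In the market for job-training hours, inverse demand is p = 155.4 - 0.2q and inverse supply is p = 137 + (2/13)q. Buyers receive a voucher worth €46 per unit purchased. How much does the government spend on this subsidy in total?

Government cost = €8372

Pre-subsidy: 155.4 - 0.2q = 137 + (2/13)q gives q* = 52 and p* = 145.
With the rebate, buyers effectively pay pb = ps − 46, where ps is the price sellers receive.
On the curves, pb = 155.4 - 0.2q and ps = 137 + (2/13)q; the wedge ps − pb = 46 gives 137 + (2/13)q − (155.4 - 0.2q) = 46, so q' = 182.
Then pb = 155.4 − 0.2·182 = 119 and ps = 137 + (2/13)·182 = 165.
Government outlay = subsidy × quantity = 46 × 182 = 8372.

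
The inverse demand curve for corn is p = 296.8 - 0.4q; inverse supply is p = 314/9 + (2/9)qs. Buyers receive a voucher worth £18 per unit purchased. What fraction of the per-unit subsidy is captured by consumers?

Consumer share = 9/14

Pre-subsidy: 296.8 - 0.4q = 314/9 + (2/9)q gives q* = 5893/14 and p* = 899/7.
With the rebate, buyers effectively pay pb = ps − 18, where ps is the price sellers receive.
On the curves, pb = 296.8 - 0.4q and ps = 314/9 + (2/9)q; the wedge ps − pb = 18 gives 314/9 + (2/9)q − (296.8 - 0.4q) = 18, so q' = 3149/7.
Then pb = 296.8 − 0.4·(3149/7) = 818/7 and ps = 314/9 + (2/9)·(3149/7) = 944/7.
Buyers' price falls by p* − pb = 899/7 − 818/7 = 81/7; sellers' price rises by ps − p* = 944/7 − 899/7 = 45/7.
So consumers capture (81/7)/18 = 9/14 of each unit of subsidy.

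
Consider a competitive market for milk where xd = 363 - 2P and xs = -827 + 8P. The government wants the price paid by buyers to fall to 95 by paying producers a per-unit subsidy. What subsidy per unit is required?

Required subsidy s = 30 per unit

At a buyer price of 95, quantity demanded is 363 − 2·95 = 173.
Sellers supply 173 only when they receive Ps with -827 + 8·Ps = 173, i.e. Ps = 125.
s = Ps − Pb = 125 − 95 = 30.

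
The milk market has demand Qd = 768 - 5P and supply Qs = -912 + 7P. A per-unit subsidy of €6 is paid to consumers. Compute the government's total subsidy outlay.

Pre-subsidy: 768 - 5P = -912 + 7P gives P* = 140, Q* = 68.
With the rebate, buyers effectively pay Pb = Ps − 6, where Ps is the price sellers receive.
Demand in terms of Ps becomes Qd = 768 − 5(Ps − 6) = 798 - 5Ps. Setting this equal to supply: 798 - 5Ps = -912 + 7Ps, so Ps = 142.5.
Buyers pay Pb = 142.5 − 6 = 136.5; Q' = -912 + 7·142.5 = 85.5.
Government outlay = subsidy × quantity = 6 × 85.5 = 513.

Government cost = €513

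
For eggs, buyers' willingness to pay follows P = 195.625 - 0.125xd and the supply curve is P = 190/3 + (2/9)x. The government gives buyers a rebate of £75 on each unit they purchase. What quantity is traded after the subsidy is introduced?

Pre-subsidy: 195.625 - 0.125x = 190/3 + (2/9)x gives x* = 381 and P* = 148.
With the rebate, buyers effectively pay Pb = Ps − 75, where Ps is the price sellers receive.
On the curves, Pb = 195.625 - 0.125x and Ps = 190/3 + (2/9)x; the wedge Ps − Pb = 75 gives 190/3 + (2/9)x − (195.625 - 0.125x) = 75, so x' = 597.
Then Pb = 195.625 − 0.125·597 = 121 and Ps = 190/3 + (2/9)·597 = 196.

x' = 597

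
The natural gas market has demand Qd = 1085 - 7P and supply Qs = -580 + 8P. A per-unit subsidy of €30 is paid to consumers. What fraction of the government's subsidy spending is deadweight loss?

DWL / government spending = 2/15

Pre-subsidy: 1085 - 7P = -580 + 8P gives P* = 111, Q* = 308.
With the rebate, buyers effectively pay Pb = Ps − 30, where Ps is the price sellers receive.
Demand in terms of Ps becomes Qd = 1085 − 7(Ps − 30) = 1295 - 7Ps. Setting this equal to supply: 1295 - 7Ps = -580 + 8Ps, so Ps = 125.
Buyers pay Pb = 125 − 30 = 95; Q' = -580 + 8·125 = 420.
ΔCS = ½(308 + 420)(111 − 95) = 5824; ΔPS = ½(308 + 420)(125 − 111) = 5096.
Government spending = 30 × 420 = 12600.
DWL = ½ × 30 × (420 − 308) = 1680; fraction = 1680 / 12600 = 2/15.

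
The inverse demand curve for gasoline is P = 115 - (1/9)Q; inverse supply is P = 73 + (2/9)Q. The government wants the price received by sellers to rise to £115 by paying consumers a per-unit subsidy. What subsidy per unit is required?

At a seller price of 115, quantity supplied is -328.5 + 4.5·115 = 189.
Buyers absorb 189 only when they pay Pb = 115 − (1/9)·189 = 94.
s = Ps − Pb = 115 − 94 = 21.

Required subsidy s = £21 per unit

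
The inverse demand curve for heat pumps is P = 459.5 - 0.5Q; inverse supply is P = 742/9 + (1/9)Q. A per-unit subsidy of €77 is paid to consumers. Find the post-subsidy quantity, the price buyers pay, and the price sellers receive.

Q' = 743; buyers pay €88; sellers receive €165

Pre-subsidy: 459.5 - 0.5Q = 742/9 + (1/9)Q gives Q* = 617 and P* = 151.
With the rebate, buyers effectively pay Pb = Ps − 77, where Ps is the price sellers receive.
On the curves, Pb = 459.5 - 0.5Q and Ps = 742/9 + (1/9)Q; the wedge Ps − Pb = 77 gives 742/9 + (1/9)Q − (459.5 - 0.5Q) = 77, so Q' = 743.
Then Pb = 459.5 − 0.5·743 = 88 and Ps = 742/9 + (1/9)·743 = 165.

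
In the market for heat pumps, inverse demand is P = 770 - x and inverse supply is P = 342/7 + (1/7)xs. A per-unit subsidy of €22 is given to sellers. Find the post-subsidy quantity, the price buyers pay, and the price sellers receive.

Pre-subsidy: 770 - x = 342/7 + (1/7)x gives x* = 631 and P* = 139.
With the subsidy, sellers receive Ps = Pb + 22 for each unit, where Pb is the price buyers pay.
On the curves, Pb = 770 - x and Ps = 342/7 + (1/7)x; the wedge Ps − Pb = 22 gives 342/7 + (1/7)x − (770 - x) = 22, so x' = 650.25.
Then Pb = 770 − 1·650.25 = 119.75 and Ps = 342/7 + (1/7)·650.25 = 141.75.

x' = 650.25; buyers pay €119.75; sellers receive €141.75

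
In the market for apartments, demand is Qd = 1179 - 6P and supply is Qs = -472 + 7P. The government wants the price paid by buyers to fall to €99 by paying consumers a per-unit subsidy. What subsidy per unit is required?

Required subsidy s = €52 per unit

At a buyer price of 99, quantity demanded is 1179 − 6·99 = 585.
Sellers supply 585 only when they receive Ps with -472 + 7·Ps = 585, i.e. Ps = 151.
s = Ps − Pb = 151 − 99 = 52.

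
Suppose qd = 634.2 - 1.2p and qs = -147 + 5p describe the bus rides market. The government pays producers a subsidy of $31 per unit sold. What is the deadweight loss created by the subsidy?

Deadweight loss = $465

Pre-subsidy: 634.2 - 1.2p = -147 + 5p gives p* = 126, q* = 483.
With the subsidy, sellers receive ps = pb + 31 for each unit, where pb is the price buyers pay.
Supply in terms of pb becomes qs = -147 + 5(pb + 31) = 8 + 5pb. Setting this equal to demand: 634.2 - 1.2pb = 8 + 5pb, so pb = 101.
Sellers receive ps = 101 + 31 = 132; q' = 634.2 − 1.2·101 = 513.
The subsidy expands output by 513 − 483 = 30 past the efficient level; on those units the gap between marginal cost and willingness to pay runs from 0 up to 31.
DWL = ½ × 31 × 30 = 465.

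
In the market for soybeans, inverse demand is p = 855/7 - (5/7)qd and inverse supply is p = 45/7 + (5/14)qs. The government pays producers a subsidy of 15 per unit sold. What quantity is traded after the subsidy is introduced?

q' = 122

Pre-subsidy: 855/7 - (5/7)q = 45/7 + (5/14)q gives q* = 108 and p* = 45.
With the subsidy, sellers receive ps = pb + 15 for each unit, where pb is the price buyers pay.
On the curves, pb = 855/7 - (5/7)q and ps = 45/7 + (5/14)q; the wedge ps − pb = 15 gives 45/7 + (5/14)q − (855/7 - (5/7)q) = 15, so q' = 122.
Then pb = 855/7 − (5/7)·122 = 35 and ps = 45/7 + (5/14)·122 = 50.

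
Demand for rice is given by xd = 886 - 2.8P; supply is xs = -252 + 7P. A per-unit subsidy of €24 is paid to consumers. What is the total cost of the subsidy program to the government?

Pre-subsidy: 886 - 2.8P = -252 + 7P gives P* = 5690/49, x* = 3926/7.
With the rebate, buyers effectively pay Pb = Ps − 24, where Ps is the price sellers receive.
Demand in terms of Ps becomes xd = 886 − 2.8(Ps − 24) = 953.2 - 2.8Ps. Setting this equal to supply: 953.2 - 2.8Ps = -252 + 7Ps, so Ps = 6026/49.
Buyers pay Pb = 6026/49 − 24 = 4850/49; x' = -252 + 7·(6026/49) = 4262/7.
Government outlay = subsidy × quantity = 24 × 4262/7 = 102288/7.

Government cost = 102288/7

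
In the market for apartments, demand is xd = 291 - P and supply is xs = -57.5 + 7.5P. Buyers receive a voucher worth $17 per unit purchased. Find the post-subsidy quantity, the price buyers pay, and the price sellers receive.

Pre-subsidy: 291 - P = -57.5 + 7.5P gives P* = 41, x* = 250.
With the rebate, buyers effectively pay Pb = Ps − 17, where Ps is the price sellers receive.
Demand in terms of Ps becomes xd = 291 − 1(Ps − 17) = 308 - Ps. Setting this equal to supply: 308 - Ps = -57.5 + 7.5Ps, so Ps = 43.
Buyers pay Pb = 43 − 17 = 26; x' = -57.5 + 7.5·43 = 265.

x' = 265; buyers pay $26; sellers receive $43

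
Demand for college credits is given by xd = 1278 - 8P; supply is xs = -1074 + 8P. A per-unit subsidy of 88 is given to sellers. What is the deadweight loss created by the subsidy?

Pre-subsidy: 1278 - 8P = -1074 + 8P gives P* = 147, x* = 102.
With the subsidy, sellers receive Ps = Pb + 88 for each unit, where Pb is the price buyers pay.
Supply in terms of Pb becomes xs = -1074 + 8(Pb + 88) = -370 + 8Pb. Setting this equal to demand: 1278 - 8Pb = -370 + 8Pb, so Pb = 103.
Sellers receive Ps = 103 + 88 = 191; x' = 1278 − 8·103 = 454.
The subsidy expands output by 454 − 102 = 352 past the efficient level; on those units the gap between marginal cost and willingness to pay runs from 0 up to 88.
DWL = ½ × 88 × 352 = 15488.

Deadweight loss = 15488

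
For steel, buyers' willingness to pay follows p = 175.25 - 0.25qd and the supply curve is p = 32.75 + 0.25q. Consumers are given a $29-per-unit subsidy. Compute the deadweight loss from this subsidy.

Deadweight loss = $841

Pre-subsidy: 175.25 - 0.25q = 32.75 + 0.25q gives q* = 285 and p* = 104.
With the rebate, buyers effectively pay pb = ps − 29, where ps is the price sellers receive.
On the curves, pb = 175.25 - 0.25q and ps = 32.75 + 0.25q; the wedge ps − pb = 29 gives 32.75 + 0.25q − (175.25 - 0.25q) = 29, so q' = 343.
Then pb = 175.25 − 0.25·343 = 89.5 and ps = 32.75 + 0.25·343 = 118.5.
The subsidy expands output by 343 − 285 = 58 past the efficient level; on those units the gap between marginal cost and willingness to pay runs from 0 up to 29.
DWL = ½ × 29 × 58 = 841.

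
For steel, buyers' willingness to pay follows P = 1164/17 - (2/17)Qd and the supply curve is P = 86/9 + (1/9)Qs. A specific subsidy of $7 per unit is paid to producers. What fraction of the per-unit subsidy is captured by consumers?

Pre-subsidy: 1164/17 - (2/17)Q = 86/9 + (1/9)Q gives Q* = 9014/35 and P* = 1336/35.
With the subsidy, sellers receive Ps = Pb + 7 for each unit, where Pb is the price buyers pay.
On the curves, Pb = 1164/17 - (2/17)Q and Ps = 86/9 + (1/9)Q; the wedge Ps − Pb = 7 gives 86/9 + (1/9)Q − (1164/17 - (2/17)Q) = 7, so Q' = 2017/7.
Then Pb = 1164/17 − (2/17)·(2017/7) = 242/7 and Ps = 86/9 + (1/9)·(2017/7) = 291/7.
Buyers' price falls by P* − Pb = 1336/35 − 242/7 = 3.6; sellers' price rises by Ps − P* = 291/7 − 1336/35 = 3.4.
So consumers capture 3.6/7 = 18/35 of each unit of subsidy.

Consumer share = 18/35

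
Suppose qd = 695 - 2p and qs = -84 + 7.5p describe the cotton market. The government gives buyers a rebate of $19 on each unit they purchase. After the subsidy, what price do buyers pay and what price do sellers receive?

Buyers pay $67; sellers receive $86

Pre-subsidy: 695 - 2p = -84 + 7.5p gives p* = 82, q* = 531.
With the rebate, buyers effectively pay pb = ps − 19, where ps is the price sellers receive.
Demand in terms of ps becomes qd = 695 − 2(ps − 19) = 733 - 2ps. Setting this equal to supply: 733 - 2ps = -84 + 7.5ps, so ps = 86.
Buyers pay pb = 86 − 19 = 67; q' = -84 + 7.5·86 = 561.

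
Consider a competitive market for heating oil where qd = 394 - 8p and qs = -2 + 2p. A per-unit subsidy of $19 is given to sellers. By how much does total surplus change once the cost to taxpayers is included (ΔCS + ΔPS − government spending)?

Net change in total surplus = -$288.8

Pre-subsidy: 394 - 8p = -2 + 2p gives p* = 39.6, q* = 77.2.
With the subsidy, sellers receive ps = pb + 19 for each unit, where pb is the price buyers pay.
Supply in terms of pb becomes qs = -2 + 2(pb + 19) = 36 + 2pb. Setting this equal to demand: 394 - 8pb = 36 + 2pb, so pb = 35.8.
Sellers receive ps = 35.8 + 19 = 54.8; q' = 394 − 8·35.8 = 107.6.
ΔCS = ½(77.2 + 107.6)(39.6 − 35.8) = 351.12; ΔPS = ½(77.2 + 107.6)(54.8 − 39.6) = 1404.48.
Government spending = 19 × 107.6 = 2044.4.
Net change = 351.12 + 1404.48 − 2044.4 = -288.8. The loss equals the DWL triangle ½·19·30.4.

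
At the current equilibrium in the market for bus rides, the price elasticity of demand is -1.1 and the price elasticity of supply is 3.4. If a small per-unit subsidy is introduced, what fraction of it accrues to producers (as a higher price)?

For a small subsidy around the equilibrium, the benefit split depends on the relative slopes, which at a point are proportional to the elasticities.
Buyer share = εs/(εs + |εd|) = 3.4/(3.4 + 1.1) = 34/45; seller share = |εd|/(εs + |εd|) = 11/45.
So producers capture 11/45 of the subsidy.

Producer share = 11/45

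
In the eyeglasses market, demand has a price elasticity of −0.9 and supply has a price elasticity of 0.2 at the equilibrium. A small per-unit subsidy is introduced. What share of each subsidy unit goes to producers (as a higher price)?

Producer share = 9/11

For a small subsidy around the equilibrium, the benefit split depends on the relative slopes, which at a point are proportional to the elasticities.
Buyer share = εs/(εs + |εd|) = 0.2/(0.2 + 0.9) = 2/11; seller share = |εd|/(εs + |εd|) = 9/11.
So producers capture 9/11 of the subsidy.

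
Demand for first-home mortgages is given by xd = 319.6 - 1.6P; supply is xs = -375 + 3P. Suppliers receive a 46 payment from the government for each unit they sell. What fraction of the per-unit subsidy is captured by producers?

Producer share = 8/23

Pre-subsidy: 319.6 - 1.6P = -375 + 3P gives P* = 151, x* = 78.
With the subsidy, sellers receive Ps = Pb + 46 for each unit, where Pb is the price buyers pay.
Supply in terms of Pb becomes xs = -375 + 3(Pb + 46) = -237 + 3Pb. Setting this equal to demand: 319.6 - 1.6Pb = -237 + 3Pb, so Pb = 121.
Sellers receive Ps = 121 + 46 = 167; x' = 319.6 − 1.6·121 = 126.
Buyers' price falls by P* − Pb = 151 − 121 = 30; sellers' price rises by Ps − P* = 167 − 151 = 16.
So producers capture 16/46 = 8/23 of each unit of subsidy.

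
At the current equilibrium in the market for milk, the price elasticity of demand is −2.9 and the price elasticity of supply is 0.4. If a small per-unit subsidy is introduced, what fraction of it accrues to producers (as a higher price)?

Producer share = 29/33

For a small subsidy around the equilibrium, the benefit split depends on the relative slopes, which at a point are proportional to the elasticities.
Buyer share = εs/(εs + |εd|) = 0.4/(0.4 + 2.9) = 4/33; seller share = |εd|/(εs + |εd|) = 29/33.
So producers capture 29/33 of the subsidy.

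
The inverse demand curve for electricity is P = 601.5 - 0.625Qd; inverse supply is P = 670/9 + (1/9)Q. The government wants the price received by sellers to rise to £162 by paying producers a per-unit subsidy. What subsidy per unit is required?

Required subsidy s = £53 per unit

At a seller price of 162, quantity supplied is -670 + 9·162 = 788.
Buyers absorb 788 only when they pay Pb = 601.5 − 0.625·788 = 109.
s = Ps − Pb = 162 − 109 = 53.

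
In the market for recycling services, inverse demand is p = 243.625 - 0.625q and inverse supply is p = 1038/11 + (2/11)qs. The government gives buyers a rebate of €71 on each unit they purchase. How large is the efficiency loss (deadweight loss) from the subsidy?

Pre-subsidy: 243.625 - 0.625q = 1038/11 + (2/11)q gives q* = 185 and p* = 128.
With the rebate, buyers effectively pay pb = ps − 71, where ps is the price sellers receive.
On the curves, pb = 243.625 - 0.625q and ps = 1038/11 + (2/11)q; the wedge ps − pb = 71 gives 1038/11 + (2/11)q − (243.625 - 0.625q) = 71, so q' = 273.
Then pb = 243.625 − 0.625·273 = 73 and ps = 1038/11 + (2/11)·273 = 144.
The subsidy expands output by 273 − 185 = 88 past the efficient level; on those units the gap between marginal cost and willingness to pay runs from 0 up to 71.
DWL = ½ × 71 × 88 = 3124.

Deadweight loss = €3124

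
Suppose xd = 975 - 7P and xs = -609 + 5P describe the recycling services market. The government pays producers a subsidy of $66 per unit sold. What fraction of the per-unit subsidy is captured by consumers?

Consumer share = 5/12

Pre-subsidy: 975 - 7P = -609 + 5P gives P* = 132, x* = 51.
With the subsidy, sellers receive Ps = Pb + 66 for each unit, where Pb is the price buyers pay.
Supply in terms of Pb becomes xs = -609 + 5(Pb + 66) = -279 + 5Pb. Setting this equal to demand: 975 - 7Pb = -279 + 5Pb, so Pb = 104.5.
Sellers receive Ps = 104.5 + 66 = 170.5; x' = 975 − 7·104.5 = 243.5.
Buyers' price falls by P* − Pb = 132 − 104.5 = 27.5; sellers' price rises by Ps − P* = 170.5 − 132 = 38.5.
So consumers capture 27.5/66 = 5/12 of each unit of subsidy.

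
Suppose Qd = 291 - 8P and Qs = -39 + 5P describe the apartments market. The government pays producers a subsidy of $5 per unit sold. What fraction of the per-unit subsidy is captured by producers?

Producer share = 8/13

Pre-subsidy: 291 - 8P = -39 + 5P gives P* = 330/13, Q* = 1143/13.
With the subsidy, sellers receive Ps = Pb + 5 for each unit, where Pb is the price buyers pay.
Supply in terms of Pb becomes Qs = -39 + 5(Pb + 5) = -14 + 5Pb. Setting this equal to demand: 291 - 8Pb = -14 + 5Pb, so Pb = 305/13.
Sellers receive Ps = 305/13 + 5 = 370/13; Q' = 291 − 8·(305/13) = 1343/13.
Buyers' price falls by P* − Pb = 330/13 − 305/13 = 25/13; sellers' price rises by Ps − P* = 370/13 − 330/13 = 40/13.
So producers capture (40/13)/5 = 8/13 of each unit of subsidy.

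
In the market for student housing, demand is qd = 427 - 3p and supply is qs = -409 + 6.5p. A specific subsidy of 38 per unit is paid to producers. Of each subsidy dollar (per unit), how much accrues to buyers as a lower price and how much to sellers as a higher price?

Pre-subsidy: 427 - 3p = -409 + 6.5p gives p* = 88, q* = 163.
With the subsidy, sellers receive ps = pb + 38 for each unit, where pb is the price buyers pay.
Supply in terms of pb becomes qs = -409 + 6.5(pb + 38) = -162 + 6.5pb. Setting this equal to demand: 427 - 3pb = -162 + 6.5pb, so pb = 62.
Sellers receive ps = 62 + 38 = 100; q' = 427 − 3·62 = 241.
Buyers' price falls by p* − pb = 88 − 62 = 26; sellers' price rises by ps − p* = 100 − 88 = 12.

Buyers gain 26 per unit; sellers gain 12 per unit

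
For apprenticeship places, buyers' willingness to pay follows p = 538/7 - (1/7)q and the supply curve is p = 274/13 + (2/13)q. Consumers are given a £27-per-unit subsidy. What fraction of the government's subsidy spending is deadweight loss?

DWL / government spending = 91/558

Pre-subsidy: 538/7 - (1/7)q = 274/13 + (2/13)q gives q* = 188 and p* = 50.
With the rebate, buyers effectively pay pb = ps − 27, where ps is the price sellers receive.
On the curves, pb = 538/7 - (1/7)q and ps = 274/13 + (2/13)q; the wedge ps − pb = 27 gives 274/13 + (2/13)q − (538/7 - (1/7)q) = 27, so q' = 279.
Then pb = 538/7 − (1/7)·279 = 37 and ps = 274/13 + (2/13)·279 = 64.
ΔCS = ½(188 + 279)(50 − 37) = 3035.5; ΔPS = ½(188 + 279)(64 − 50) = 3269.
Government spending = 27 × 279 = 7533.
DWL = ½ × 27 × (279 − 188) = 1228.5; fraction = 1228.5 / 7533 = 91/558.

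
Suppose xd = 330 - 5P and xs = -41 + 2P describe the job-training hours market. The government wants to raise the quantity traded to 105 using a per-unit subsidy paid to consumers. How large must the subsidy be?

At x = 105, invert demand for the buyer price: Pb = (330 − 105)/5 = 45; invert supply for the seller price: Ps = (105 − (-41))/2 = 73.
The subsidy must fill the gap: s = Ps − Pb = 73 − 45 = 28.

Required subsidy s = 28 per unit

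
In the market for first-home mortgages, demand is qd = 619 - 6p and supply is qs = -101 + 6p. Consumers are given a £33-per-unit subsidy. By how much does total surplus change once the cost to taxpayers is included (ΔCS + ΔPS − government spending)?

Pre-subsidy: 619 - 6p = -101 + 6p gives p* = 60, q* = 259.
With the rebate, buyers effectively pay pb = ps − 33, where ps is the price sellers receive.
Demand in terms of ps becomes qd = 619 − 6(ps − 33) = 817 - 6ps. Setting this equal to supply: 817 - 6ps = -101 + 6ps, so ps = 76.5.
Buyers pay pb = 76.5 − 33 = 43.5; q' = -101 + 6·76.5 = 358.
ΔCS = ½(259 + 358)(60 − 43.5) = 5090.25; ΔPS = ½(259 + 358)(76.5 − 60) = 5090.25.
Government spending = 33 × 358 = 11814.
Net change = 5090.25 + 5090.25 − 11814 = -1633.5. The loss equals the DWL triangle ½·33·99.

Net change in total surplus = -£1633.5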